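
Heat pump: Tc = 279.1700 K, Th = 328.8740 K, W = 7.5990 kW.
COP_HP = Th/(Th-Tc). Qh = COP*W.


COP = 328.8740 / 49.7040 = 6.6167
Qh = 6.6167 * 7.5990 = 50.2799 kW

COP = 6.6167, Qh = 50.2799 kW


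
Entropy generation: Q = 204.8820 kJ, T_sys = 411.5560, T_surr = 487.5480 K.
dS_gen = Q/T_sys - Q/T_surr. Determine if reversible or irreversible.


dS_sys = 204.8820/411.5560 = 0.4978 kJ/K
dS_surr = -204.8820/487.5480 = -0.4202 kJ/K
dS_gen = 0.4978 - 0.4202 = 0.0776 kJ/K (irreversible)

dS_gen = 0.0776 kJ/K, irreversible


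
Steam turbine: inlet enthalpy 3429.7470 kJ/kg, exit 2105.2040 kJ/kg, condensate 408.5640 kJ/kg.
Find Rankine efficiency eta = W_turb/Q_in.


W = 1324.5430 kJ/kg
Q_in = 3021.1830 kJ/kg
eta = 0.4384 = 43.8419%

eta = 43.8419%


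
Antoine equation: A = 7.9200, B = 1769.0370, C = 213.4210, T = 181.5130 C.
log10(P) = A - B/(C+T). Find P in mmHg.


C+T = 394.9340
B/(C+T) = 4.4793
log10(P) = 7.9200 - 4.4793 = 3.4407
P = 10^3.4407 = 2758.5247 mmHg

2758.5247 mmHg


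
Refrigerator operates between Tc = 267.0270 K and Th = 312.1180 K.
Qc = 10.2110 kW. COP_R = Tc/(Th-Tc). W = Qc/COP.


COP = 267.0270 / 45.0910 = 5.9220
W = 10.2110 / 5.9220 = 1.7243 kW

COP = 5.9220, W = 1.7243 kW


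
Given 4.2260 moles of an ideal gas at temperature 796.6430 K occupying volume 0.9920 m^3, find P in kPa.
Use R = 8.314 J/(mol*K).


P = nRT/V = 4.2260 * 8.314 * 796.6430 / 0.9920
= 27990.0231 / 0.9920 = 28215.7491 Pa = 28.2157 kPa

28.2157 kPa


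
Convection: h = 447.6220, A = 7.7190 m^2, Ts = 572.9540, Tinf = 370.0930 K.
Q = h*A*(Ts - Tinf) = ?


dT = 202.8610 K
Q = 447.6220 * 7.7190 * 202.8610 = 700924.1543 W

700924.1543 W


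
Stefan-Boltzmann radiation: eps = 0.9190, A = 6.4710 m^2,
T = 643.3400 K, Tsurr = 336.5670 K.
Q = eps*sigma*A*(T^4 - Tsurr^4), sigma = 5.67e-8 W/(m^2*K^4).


T^4 = 1.7130e+11
Tsurr^4 = 1.2832e+10
Q = 0.9190 * 5.67e-8 * 6.4710 * 1.5847e+11 = 53433.9724 W

53433.9724 W


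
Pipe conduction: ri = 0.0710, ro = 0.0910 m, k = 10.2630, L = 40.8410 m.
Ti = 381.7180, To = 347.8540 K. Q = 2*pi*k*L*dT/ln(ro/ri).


dT = 33.8640 K
ln(ro/ri) = 0.2482
Q = 2*pi*10.2630*40.8410*33.8640 / 0.2482 = 359354.1695 W

359354.1695 W


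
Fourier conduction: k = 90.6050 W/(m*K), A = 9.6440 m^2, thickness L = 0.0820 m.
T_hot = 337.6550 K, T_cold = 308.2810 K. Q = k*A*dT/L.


dT = 29.3740 K
Q = 90.6050 * 9.6440 * 29.3740 / 0.0820 = 313010.2825 W

313010.2825 W


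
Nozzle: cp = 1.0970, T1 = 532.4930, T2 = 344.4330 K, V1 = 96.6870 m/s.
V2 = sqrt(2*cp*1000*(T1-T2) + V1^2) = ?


dT = 188.0600 K
2*cp*1000*dT = 412603.6400
V1^2 = 9348.3760
V2 = sqrt(421952.0160) = 649.5783 m/s

649.5783 m/s


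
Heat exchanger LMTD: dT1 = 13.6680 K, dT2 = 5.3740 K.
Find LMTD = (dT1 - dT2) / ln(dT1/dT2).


dT1/dT2 = 2.5434
ln(dT1/dT2) = 0.9335
LMTD = 8.2940 / 0.9335 = 8.8850 K

8.8850 K


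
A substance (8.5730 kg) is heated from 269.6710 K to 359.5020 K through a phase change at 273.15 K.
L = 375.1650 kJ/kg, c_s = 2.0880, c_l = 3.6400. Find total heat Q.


Q1 (sensible, solid) = 8.5730 * 2.0880 * 3.4790 = 62.2756 kJ
Q2 (latent) = 8.5730 * 375.1650 = 3216.2895 kJ
Q3 (sensible, liquid) = 8.5730 * 3.6400 * 86.3520 = 2694.6763 kJ
Q_total = 5973.2415 kJ

5973.2415 kJ


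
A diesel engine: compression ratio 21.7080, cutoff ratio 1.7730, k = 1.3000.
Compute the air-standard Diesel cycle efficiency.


r^(k-1) = 2.5176
rc^k = 2.1053
eta = 0.5631 = 56.3097%

56.3097%


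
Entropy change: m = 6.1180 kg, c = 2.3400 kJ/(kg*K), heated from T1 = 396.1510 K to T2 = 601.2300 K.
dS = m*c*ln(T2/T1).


T2/T1 = 1.5177
ln(T2/T1) = 0.4172
dS = 6.1180 * 2.3400 * 0.4172 = 5.9724 kJ/K

5.9724 kJ/K


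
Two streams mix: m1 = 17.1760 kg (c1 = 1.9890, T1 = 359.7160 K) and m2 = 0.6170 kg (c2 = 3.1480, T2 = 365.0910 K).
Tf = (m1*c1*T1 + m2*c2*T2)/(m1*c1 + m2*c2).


num = 12998.1228
den = 36.1054
Tf = 360.0052 K

360.0052 K


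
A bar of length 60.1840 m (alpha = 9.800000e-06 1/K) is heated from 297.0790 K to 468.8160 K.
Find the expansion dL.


dT = 171.7370 K
dL = 9.800000e-06 * 60.1840 * 171.7370 = 0.101291 m
L_final = 60.285291 m

dL = 0.101291 m


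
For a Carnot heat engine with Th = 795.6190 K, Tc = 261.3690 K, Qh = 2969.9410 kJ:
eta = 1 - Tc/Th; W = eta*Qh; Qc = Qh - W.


eta = 1 - 261.3690/795.6190 = 0.6715
W = 0.6715 * 2969.9410 = 1994.2849 kJ
Qc = 2969.9410 - 1994.2849 = 975.6561 kJ

eta = 67.1490%, W = 1994.2849 kJ, Qc = 975.6561 kJ


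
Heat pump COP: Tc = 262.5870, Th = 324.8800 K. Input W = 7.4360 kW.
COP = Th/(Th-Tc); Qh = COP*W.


COP = 324.8800 / 62.2930 = 5.2154
Qh = 5.2154 * 7.4360 = 38.7814 kW

COP = 5.2154, Qh = 38.7814 kW


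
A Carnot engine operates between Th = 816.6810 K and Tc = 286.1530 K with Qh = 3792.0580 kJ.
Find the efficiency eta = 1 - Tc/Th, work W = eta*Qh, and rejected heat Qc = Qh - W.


eta = 1 - 286.1530/816.6810 = 0.6496
W = 0.6496 * 3792.0580 = 2463.3767 kJ
Qc = 3792.0580 - 2463.3767 = 1328.6813 kJ

eta = 64.9615%, W = 2463.3767 kJ, Qc = 1328.6813 kJ


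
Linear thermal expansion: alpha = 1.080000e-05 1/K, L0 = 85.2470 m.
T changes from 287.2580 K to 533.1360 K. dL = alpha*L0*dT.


dT = 245.8780 K
dL = 1.080000e-05 * 85.2470 * 245.8780 = 0.226372 m
L_final = 85.473372 m

dL = 0.226372 m


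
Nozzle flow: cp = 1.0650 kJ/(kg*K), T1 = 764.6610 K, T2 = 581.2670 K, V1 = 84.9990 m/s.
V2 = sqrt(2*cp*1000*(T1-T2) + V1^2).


dT = 183.3940 K
2*cp*1000*dT = 390629.2200
V1^2 = 7224.8300
V2 = sqrt(397854.0500) = 630.7567 m/s

630.7567 m/s


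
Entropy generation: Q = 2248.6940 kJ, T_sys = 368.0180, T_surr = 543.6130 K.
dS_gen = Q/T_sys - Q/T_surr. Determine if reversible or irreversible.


dS_sys = 2248.6940/368.0180 = 6.1103 kJ/K
dS_surr = -2248.6940/543.6130 = -4.1366 kJ/K
dS_gen = 6.1103 - 4.1366 = 1.9737 kJ/K (irreversible)

dS_gen = 1.9737 kJ/K, irreversible


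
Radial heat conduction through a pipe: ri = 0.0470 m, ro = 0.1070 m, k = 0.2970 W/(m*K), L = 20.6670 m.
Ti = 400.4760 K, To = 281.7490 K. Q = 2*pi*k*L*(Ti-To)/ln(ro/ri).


dT = 118.7270 K
ln(ro/ri) = 0.8227
Q = 2*pi*0.2970*20.6670*118.7270 / 0.8227 = 5565.8521 W

5565.8521 W


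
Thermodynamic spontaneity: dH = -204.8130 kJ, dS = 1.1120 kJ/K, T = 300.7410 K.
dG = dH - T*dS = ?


T*dS = 300.7410 * 1.1120 = 334.4240 kJ
dG = -204.8130 - 334.4240 = -539.2370 kJ (spontaneous)

dG = -539.2370 kJ, spontaneous


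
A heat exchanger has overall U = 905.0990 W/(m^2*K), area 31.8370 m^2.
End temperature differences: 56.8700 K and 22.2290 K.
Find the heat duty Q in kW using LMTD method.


LMTD = 36.8768 K
Q = 905.0990 * 31.8370 * 36.8768 = 1062629.4690 W = 1062.6295 kW

1062.6295 kW


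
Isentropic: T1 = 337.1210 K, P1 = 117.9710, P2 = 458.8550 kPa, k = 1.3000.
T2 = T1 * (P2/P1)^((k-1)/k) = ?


(k-1)/k = 0.2308
(P2/P1)^exp = 1.3681
T2 = 337.1210 * 1.3681 = 461.2290 K

461.2290 K


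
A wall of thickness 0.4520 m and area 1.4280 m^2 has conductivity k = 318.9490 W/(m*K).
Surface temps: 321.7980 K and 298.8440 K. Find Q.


dT = 22.9540 K
Q = 318.9490 * 1.4280 * 22.9540 / 0.4520 = 23129.6678 W

23129.6678 W


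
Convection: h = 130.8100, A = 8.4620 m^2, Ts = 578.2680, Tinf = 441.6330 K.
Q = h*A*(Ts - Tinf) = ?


dT = 136.6350 K
Q = 130.8100 * 8.4620 * 136.6350 = 151243.2244 W

151243.2244 W


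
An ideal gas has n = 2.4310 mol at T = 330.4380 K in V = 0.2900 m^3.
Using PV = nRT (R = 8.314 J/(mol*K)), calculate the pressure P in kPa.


P = nRT/V = 2.4310 * 8.314 * 330.4380 / 0.2900
= 6678.5928 / 0.2900 = 23029.6303 Pa = 23.0296 kPa

23.0296 kPa


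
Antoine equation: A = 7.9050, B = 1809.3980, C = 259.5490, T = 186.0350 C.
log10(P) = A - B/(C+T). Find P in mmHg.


C+T = 445.5840
B/(C+T) = 4.0607
log10(P) = 7.9050 - 4.0607 = 3.8443
P = 10^3.8443 = 6986.6055 mmHg

6986.6055 mmHg


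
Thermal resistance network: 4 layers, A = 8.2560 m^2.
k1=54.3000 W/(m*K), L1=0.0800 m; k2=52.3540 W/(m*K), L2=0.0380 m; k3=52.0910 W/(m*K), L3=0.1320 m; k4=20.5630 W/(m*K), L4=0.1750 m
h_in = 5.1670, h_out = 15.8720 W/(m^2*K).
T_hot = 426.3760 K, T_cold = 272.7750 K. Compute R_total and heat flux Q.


R_conv_in = 1/(5.1670*8.2560) = 0.0234
R_1 = 0.0800/(54.3000*8.2560) = 0.0002
R_2 = 0.0380/(52.3540*8.2560) = 8.7915e-05
R_3 = 0.1320/(52.0910*8.2560) = 0.0003
R_4 = 0.1750/(20.5630*8.2560) = 0.0010
R_conv_out = 1/(15.8720*8.2560) = 0.0076
R_total = 0.0327 K/W
Q = 153.6010 / 0.0327 = 4700.5461 W

R_total = 0.0327 K/W, Q = 4700.5461 W


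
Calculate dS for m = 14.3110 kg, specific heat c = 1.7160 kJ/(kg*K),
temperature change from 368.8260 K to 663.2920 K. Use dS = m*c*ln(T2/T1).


T2/T1 = 1.7984
ln(T2/T1) = 0.5869
dS = 14.3110 * 1.7160 * 0.5869 = 14.4127 kJ/K

14.4127 kJ/K


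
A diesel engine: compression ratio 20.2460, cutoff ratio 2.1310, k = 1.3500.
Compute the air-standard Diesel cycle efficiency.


r^(k-1) = 2.8656
rc^k = 2.7771
eta = 0.5938 = 59.3846%

59.3846%


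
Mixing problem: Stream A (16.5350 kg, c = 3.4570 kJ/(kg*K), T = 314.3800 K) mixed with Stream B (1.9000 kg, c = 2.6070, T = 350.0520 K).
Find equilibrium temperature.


num = 19704.3434
den = 62.1148
Tf = 317.2246 K

317.2246 K


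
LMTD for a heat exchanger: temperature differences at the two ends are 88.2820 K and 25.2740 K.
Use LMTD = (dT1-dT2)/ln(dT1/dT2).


dT1/dT2 = 3.4930
ln(dT1/dT2) = 1.2508
LMTD = 63.0080 / 1.2508 = 50.3758 K

50.3758 K


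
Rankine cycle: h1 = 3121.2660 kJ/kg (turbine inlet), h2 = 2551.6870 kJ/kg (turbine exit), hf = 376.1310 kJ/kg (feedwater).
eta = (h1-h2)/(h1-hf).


W = 569.5790 kJ/kg
Q_in = 2745.1350 kJ/kg
eta = 0.2075 = 20.7487%

eta = 20.7487%


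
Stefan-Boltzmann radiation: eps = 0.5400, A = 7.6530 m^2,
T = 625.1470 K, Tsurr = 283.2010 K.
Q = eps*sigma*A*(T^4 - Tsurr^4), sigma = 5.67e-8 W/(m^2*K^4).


T^4 = 1.5273e+11
Tsurr^4 = 6.4325e+09
Q = 0.5400 * 5.67e-8 * 7.6530 * 1.4630e+11 = 34280.7178 W

34280.7178 W


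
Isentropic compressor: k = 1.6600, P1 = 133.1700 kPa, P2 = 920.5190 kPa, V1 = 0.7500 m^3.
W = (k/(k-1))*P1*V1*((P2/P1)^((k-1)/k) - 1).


(k-1)/k = 0.3976
(P2/P1)^exp = 2.1569
W = 2.5152 * 133.1700 * 0.7500 * (2.1569 - 1) = 290.6181 kJ

290.6181 kJ


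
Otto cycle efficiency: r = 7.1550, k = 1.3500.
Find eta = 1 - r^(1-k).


r^(k-1) = 1.9912
eta = 1 - 1/1.9912 = 0.4978 = 49.7789%

49.7789%


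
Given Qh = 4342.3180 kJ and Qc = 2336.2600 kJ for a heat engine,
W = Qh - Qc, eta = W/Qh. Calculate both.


W = 4342.3180 - 2336.2600 = 2006.0580 kJ
eta = 2006.0580 / 4342.3180 = 0.4620 = 46.1979%

W = 2006.0580 kJ, eta = 46.1979%


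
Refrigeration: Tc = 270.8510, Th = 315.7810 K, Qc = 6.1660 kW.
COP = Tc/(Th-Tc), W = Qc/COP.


COP = 270.8510 / 44.9300 = 6.0283
W = 6.1660 / 6.0283 = 1.0228 kW

COP = 6.0283, W = 1.0228 kW


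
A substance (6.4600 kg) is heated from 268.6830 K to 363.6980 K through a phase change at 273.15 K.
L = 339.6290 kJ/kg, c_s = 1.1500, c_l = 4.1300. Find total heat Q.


Q1 (sensible, solid) = 6.4600 * 1.1500 * 4.4670 = 33.1853 kJ
Q2 (latent) = 6.4600 * 339.6290 = 2194.0033 kJ
Q3 (sensible, liquid) = 6.4600 * 4.1300 * 90.5480 = 2415.8025 kJ
Q_total = 4642.9912 kJ

4642.9912 kJ


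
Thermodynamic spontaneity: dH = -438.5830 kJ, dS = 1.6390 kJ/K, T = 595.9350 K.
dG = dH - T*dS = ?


T*dS = 595.9350 * 1.6390 = 976.7375 kJ
dG = -438.5830 - 976.7375 = -1415.3205 kJ (spontaneous)

dG = -1415.3205 kJ, spontaneous


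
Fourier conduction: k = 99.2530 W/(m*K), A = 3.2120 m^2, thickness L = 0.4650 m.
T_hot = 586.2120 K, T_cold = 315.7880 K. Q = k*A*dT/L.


dT = 270.4240 K
Q = 99.2530 * 3.2120 * 270.4240 / 0.4650 = 185400.7380 W

185400.7380 W


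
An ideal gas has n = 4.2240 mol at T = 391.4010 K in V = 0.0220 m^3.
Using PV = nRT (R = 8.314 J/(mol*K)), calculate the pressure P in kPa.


P = nRT/V = 4.2240 * 8.314 * 391.4010 / 0.0220
= 13745.3518 / 0.0220 = 624788.7195 Pa = 624.7887 kPa

624.7887 kPa


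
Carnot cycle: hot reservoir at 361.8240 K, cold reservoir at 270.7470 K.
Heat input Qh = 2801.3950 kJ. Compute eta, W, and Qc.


eta = 1 - 270.7470/361.8240 = 0.2517
W = 0.2517 * 2801.3950 = 705.1568 kJ
Qc = 2801.3950 - 705.1568 = 2096.2382 kJ

eta = 25.1716%, W = 705.1568 kJ, Qc = 2096.2382 kJ


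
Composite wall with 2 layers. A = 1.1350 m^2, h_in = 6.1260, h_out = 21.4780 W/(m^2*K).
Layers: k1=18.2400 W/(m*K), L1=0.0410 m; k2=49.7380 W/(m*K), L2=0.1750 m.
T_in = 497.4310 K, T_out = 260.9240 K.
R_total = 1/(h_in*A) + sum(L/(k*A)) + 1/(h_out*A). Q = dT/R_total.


R_conv_in = 1/(6.1260*1.1350) = 0.1438
R_1 = 0.0410/(18.2400*1.1350) = 0.0020
R_2 = 0.1750/(49.7380*1.1350) = 0.0031
R_conv_out = 1/(21.4780*1.1350) = 0.0410
R_total = 0.1899 K/W
Q = 236.5070 / 0.1899 = 1245.2693 W

R_total = 0.1899 K/W, Q = 1245.2693 W


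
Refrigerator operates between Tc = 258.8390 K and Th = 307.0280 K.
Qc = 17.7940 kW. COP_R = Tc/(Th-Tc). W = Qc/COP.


COP = 258.8390 / 48.1890 = 5.3713
W = 17.7940 / 5.3713 = 3.3128 kW

COP = 5.3713, W = 3.3128 kW


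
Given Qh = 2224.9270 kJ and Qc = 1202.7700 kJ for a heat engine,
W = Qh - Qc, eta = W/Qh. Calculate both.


W = 2224.9270 - 1202.7700 = 1022.1570 kJ
eta = 1022.1570 / 2224.9270 = 0.4594 = 45.9411%

W = 1022.1570 kJ, eta = 45.9411%


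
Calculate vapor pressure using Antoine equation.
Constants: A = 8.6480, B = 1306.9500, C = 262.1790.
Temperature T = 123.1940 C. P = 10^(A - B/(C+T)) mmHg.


C+T = 385.3730
B/(C+T) = 3.3914
log10(P) = 8.6480 - 3.3914 = 5.2566
P = 10^5.2566 = 180555.3491 mmHg

180555.3491 mmHg


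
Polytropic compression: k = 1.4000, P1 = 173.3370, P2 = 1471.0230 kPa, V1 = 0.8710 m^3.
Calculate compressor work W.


(k-1)/k = 0.2857
(P2/P1)^exp = 1.8423
W = 3.5000 * 173.3370 * 0.8710 * (1.8423 - 1) = 445.0652 kJ

445.0652 kJ


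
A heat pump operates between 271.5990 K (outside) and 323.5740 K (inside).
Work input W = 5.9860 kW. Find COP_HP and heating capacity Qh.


COP = 323.5740 / 51.9750 = 6.2256
Qh = 6.2256 * 5.9860 = 37.2663 kW

COP = 6.2256, Qh = 37.2663 kW


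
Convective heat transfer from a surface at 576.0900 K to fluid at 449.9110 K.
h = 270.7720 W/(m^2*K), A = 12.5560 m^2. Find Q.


dT = 126.1790 K
Q = 270.7720 * 12.5560 * 126.1790 = 428985.0338 W

428985.0338 W


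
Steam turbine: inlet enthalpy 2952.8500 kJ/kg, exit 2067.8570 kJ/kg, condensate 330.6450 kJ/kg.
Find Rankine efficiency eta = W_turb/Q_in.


W = 884.9930 kJ/kg
Q_in = 2622.2050 kJ/kg
eta = 0.3375 = 33.7500%

eta = 33.7500%


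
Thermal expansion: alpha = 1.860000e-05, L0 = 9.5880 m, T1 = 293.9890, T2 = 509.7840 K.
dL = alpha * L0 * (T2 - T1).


dT = 215.7950 K
dL = 1.860000e-05 * 9.5880 * 215.7950 = 0.038484 m
L_final = 9.626484 m

dL = 0.038484 m


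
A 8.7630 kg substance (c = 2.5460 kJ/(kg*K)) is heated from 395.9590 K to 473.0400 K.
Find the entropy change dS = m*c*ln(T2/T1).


T2/T1 = 1.1947
ln(T2/T1) = 0.1779
dS = 8.7630 * 2.5460 * 0.1779 = 3.9684 kJ/K

3.9684 kJ/K


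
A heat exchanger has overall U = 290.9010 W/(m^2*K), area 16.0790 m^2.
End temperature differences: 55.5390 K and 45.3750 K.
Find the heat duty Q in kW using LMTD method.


LMTD = 50.2859 K
Q = 290.9010 * 16.0790 * 50.2859 = 235207.2076 W = 235.2072 kW

235.2072 kW


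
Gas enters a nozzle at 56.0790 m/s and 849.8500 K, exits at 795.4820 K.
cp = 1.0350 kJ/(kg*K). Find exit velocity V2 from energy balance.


dT = 54.3680 K
2*cp*1000*dT = 112541.7600
V1^2 = 3144.8542
V2 = sqrt(115686.6142) = 340.1274 m/s

340.1274 m/s


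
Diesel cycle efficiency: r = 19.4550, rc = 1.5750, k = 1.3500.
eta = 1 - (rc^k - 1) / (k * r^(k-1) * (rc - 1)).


r^(k-1) = 2.8259
rc^k = 1.8464
eta = 0.6141 = 61.4149%

61.4149%


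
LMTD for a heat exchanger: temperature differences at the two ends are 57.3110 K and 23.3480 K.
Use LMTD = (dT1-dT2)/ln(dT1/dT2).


dT1/dT2 = 2.4546
ln(dT1/dT2) = 0.8980
LMTD = 33.9630 / 0.8980 = 37.8215 K

37.8215 K


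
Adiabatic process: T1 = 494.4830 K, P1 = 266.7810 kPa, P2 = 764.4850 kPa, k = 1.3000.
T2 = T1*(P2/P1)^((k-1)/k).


(k-1)/k = 0.2308
(P2/P1)^exp = 1.2750
T2 = 494.4830 * 1.2750 = 630.4669 K

630.4669 K


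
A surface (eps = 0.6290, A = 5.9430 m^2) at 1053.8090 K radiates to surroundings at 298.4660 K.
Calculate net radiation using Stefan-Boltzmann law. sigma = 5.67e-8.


T^4 = 1.2332e+12
Tsurr^4 = 7.9356e+09
Q = 0.6290 * 5.67e-8 * 5.9430 * 1.2253e+12 = 259706.8714 W

259706.8714 W


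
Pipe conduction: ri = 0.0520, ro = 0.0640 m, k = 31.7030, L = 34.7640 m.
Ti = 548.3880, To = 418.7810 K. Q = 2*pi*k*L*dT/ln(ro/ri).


dT = 129.6070 K
ln(ro/ri) = 0.2076
Q = 2*pi*31.7030*34.7640*129.6070 / 0.2076 = 4322437.6447 W

4322437.6447 W


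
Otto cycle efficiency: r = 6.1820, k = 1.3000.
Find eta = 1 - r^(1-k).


r^(k-1) = 1.7272
eta = 1 - 1/1.7272 = 0.4210 = 42.1023%

42.1023%


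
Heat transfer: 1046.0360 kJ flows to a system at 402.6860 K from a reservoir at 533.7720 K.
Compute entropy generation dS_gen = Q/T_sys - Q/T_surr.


dS_sys = 1046.0360/402.6860 = 2.5976 kJ/K
dS_surr = -1046.0360/533.7720 = -1.9597 kJ/K
dS_gen = 2.5976 - 1.9597 = 0.6379 kJ/K (irreversible)

dS_gen = 0.6379 kJ/K, irreversible


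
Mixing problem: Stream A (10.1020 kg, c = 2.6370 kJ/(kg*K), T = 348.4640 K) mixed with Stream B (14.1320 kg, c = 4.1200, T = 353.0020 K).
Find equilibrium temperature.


num = 29835.8554
den = 84.8628
Tf = 351.5775 K

351.5775 K


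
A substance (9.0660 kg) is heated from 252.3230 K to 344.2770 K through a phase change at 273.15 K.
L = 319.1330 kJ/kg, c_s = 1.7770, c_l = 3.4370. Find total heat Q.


Q1 (sensible, solid) = 9.0660 * 1.7770 * 20.8270 = 335.5288 kJ
Q2 (latent) = 9.0660 * 319.1330 = 2893.2598 kJ
Q3 (sensible, liquid) = 9.0660 * 3.4370 * 71.1270 = 2216.3061 kJ
Q_total = 5445.0947 kJ

5445.0947 kJ


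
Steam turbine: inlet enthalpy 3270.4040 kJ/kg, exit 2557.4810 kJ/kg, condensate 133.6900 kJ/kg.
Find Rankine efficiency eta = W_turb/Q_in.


W = 712.9230 kJ/kg
Q_in = 3136.7140 kJ/kg
eta = 0.2273 = 22.7283%

eta = 22.7283%


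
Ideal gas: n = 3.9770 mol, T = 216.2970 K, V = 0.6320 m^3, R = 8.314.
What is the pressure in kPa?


P = nRT/V = 3.9770 * 8.314 * 216.2970 / 0.6320
= 7151.8123 / 0.6320 = 11316.1587 Pa = 11.3162 kPa

11.3162 kPa


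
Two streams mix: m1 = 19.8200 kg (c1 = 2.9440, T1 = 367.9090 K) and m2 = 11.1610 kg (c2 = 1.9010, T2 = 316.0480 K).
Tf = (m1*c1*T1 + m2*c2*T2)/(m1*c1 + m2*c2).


num = 28173.1293
den = 79.5671
Tf = 354.0799 K

354.0799 K


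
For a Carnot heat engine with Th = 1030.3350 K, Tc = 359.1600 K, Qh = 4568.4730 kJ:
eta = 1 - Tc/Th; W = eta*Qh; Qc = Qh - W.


eta = 1 - 359.1600/1030.3350 = 0.6514
W = 0.6514 * 4568.4730 = 2975.9689 kJ
Qc = 4568.4730 - 2975.9689 = 1592.5041 kJ

eta = 65.1414%, W = 2975.9689 kJ, Qc = 1592.5041 kJ


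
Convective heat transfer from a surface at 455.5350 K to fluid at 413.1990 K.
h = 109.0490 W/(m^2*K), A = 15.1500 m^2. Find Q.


dT = 42.3360 K
Q = 109.0490 * 15.1500 * 42.3360 = 69942.9817 W

69942.9817 W


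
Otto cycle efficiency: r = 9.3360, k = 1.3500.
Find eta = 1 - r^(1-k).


r^(k-1) = 2.1855
eta = 1 - 1/2.1855 = 0.5424 = 54.2445%

54.2445%


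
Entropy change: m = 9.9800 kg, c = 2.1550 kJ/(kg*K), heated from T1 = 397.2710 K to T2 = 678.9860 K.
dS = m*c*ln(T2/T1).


T2/T1 = 1.7091
ln(T2/T1) = 0.5360
dS = 9.9800 * 2.1550 * 0.5360 = 11.5273 kJ/K

11.5273 kJ/K


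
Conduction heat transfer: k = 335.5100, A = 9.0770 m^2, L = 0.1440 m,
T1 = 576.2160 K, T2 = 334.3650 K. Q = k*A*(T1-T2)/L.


dT = 241.8510 K
Q = 335.5100 * 9.0770 * 241.8510 / 0.1440 = 5114853.5078 W

5114853.5078 W


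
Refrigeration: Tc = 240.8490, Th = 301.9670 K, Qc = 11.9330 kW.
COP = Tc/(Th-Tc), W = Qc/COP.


COP = 240.8490 / 61.1180 = 3.9407
W = 11.9330 / 3.9407 = 3.0281 kW

COP = 3.9407, W = 3.0281 kW


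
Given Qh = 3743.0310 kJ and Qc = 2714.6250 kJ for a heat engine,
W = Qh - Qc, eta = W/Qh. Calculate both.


W = 3743.0310 - 2714.6250 = 1028.4060 kJ
eta = 1028.4060 / 3743.0310 = 0.2748 = 27.4752%

W = 1028.4060 kJ, eta = 27.4752%


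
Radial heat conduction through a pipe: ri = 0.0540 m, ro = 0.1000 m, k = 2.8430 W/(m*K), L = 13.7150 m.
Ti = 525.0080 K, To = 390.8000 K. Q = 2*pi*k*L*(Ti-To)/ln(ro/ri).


dT = 134.2080 K
ln(ro/ri) = 0.6162
Q = 2*pi*2.8430*13.7150*134.2080 / 0.6162 = 53360.3930 W

53360.3930 W


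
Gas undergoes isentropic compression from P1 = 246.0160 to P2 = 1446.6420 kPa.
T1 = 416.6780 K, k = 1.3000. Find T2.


(k-1)/k = 0.2308
(P2/P1)^exp = 1.5051
T2 = 416.6780 * 1.5051 = 627.1247 K

627.1247 K


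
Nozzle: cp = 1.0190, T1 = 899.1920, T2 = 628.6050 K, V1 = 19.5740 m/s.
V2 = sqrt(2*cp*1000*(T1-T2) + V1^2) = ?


dT = 270.5870 K
2*cp*1000*dT = 551456.3060
V1^2 = 383.1415
V2 = sqrt(551839.4475) = 742.8590 m/s

742.8590 m/s


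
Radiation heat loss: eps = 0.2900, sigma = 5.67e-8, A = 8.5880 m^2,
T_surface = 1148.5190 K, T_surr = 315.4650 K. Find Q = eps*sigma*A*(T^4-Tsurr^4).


T^4 = 1.7400e+12
Tsurr^4 = 9.9039e+09
Q = 0.2900 * 5.67e-8 * 8.5880 * 1.7301e+12 = 244313.1463 W

244313.1463 W


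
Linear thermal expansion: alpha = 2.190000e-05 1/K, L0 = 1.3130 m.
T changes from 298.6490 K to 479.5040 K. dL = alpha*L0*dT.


dT = 180.8550 K
dL = 2.190000e-05 * 1.3130 * 180.8550 = 0.005200 m
L_final = 1.318200 m

dL = 0.005200 m


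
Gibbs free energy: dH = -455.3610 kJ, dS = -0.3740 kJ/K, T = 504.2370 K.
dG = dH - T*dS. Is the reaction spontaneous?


T*dS = 504.2370 * -0.3740 = -188.5846 kJ
dG = -455.3610 + 188.5846 = -266.7764 kJ (spontaneous)

dG = -266.7764 kJ, spontaneous


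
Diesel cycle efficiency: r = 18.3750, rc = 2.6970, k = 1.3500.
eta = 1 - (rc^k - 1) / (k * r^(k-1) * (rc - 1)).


r^(k-1) = 2.7700
rc^k = 3.8167
eta = 0.5561 = 55.6139%

55.6139%


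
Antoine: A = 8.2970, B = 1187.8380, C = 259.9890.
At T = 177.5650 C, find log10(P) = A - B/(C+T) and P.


C+T = 437.5540
B/(C+T) = 2.7147
log10(P) = 8.2970 - 2.7147 = 5.5823
P = 10^5.5823 = 382187.7728 mmHg

382187.7728 mmHg


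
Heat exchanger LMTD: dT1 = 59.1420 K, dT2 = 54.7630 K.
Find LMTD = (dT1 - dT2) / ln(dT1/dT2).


dT1/dT2 = 1.0800
ln(dT1/dT2) = 0.0769
LMTD = 4.3790 / 0.0769 = 56.9244 K

56.9244 K


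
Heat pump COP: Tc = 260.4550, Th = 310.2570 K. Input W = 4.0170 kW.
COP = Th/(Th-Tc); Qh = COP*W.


COP = 310.2570 / 49.8020 = 6.2298
Qh = 6.2298 * 4.0170 = 25.0251 kW

COP = 6.2298, Qh = 25.0251 kW


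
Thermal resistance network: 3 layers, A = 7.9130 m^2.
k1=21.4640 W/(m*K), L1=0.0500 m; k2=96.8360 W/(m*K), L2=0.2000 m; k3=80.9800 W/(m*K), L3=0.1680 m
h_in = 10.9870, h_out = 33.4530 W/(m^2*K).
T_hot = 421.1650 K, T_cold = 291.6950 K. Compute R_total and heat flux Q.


R_conv_in = 1/(10.9870*7.9130) = 0.0115
R_1 = 0.0500/(21.4640*7.9130) = 0.0003
R_2 = 0.2000/(96.8360*7.9130) = 0.0003
R_3 = 0.1680/(80.9800*7.9130) = 0.0003
R_conv_out = 1/(33.4530*7.9130) = 0.0038
R_total = 0.0161 K/W
Q = 129.4700 / 0.0161 = 8042.9118 W

R_total = 0.0161 K/W, Q = 8042.9118 W


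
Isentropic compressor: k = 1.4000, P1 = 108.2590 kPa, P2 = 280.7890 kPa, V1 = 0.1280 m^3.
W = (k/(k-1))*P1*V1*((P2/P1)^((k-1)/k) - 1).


(k-1)/k = 0.2857
(P2/P1)^exp = 1.3130
W = 3.5000 * 108.2590 * 0.1280 * (1.3130 - 1) = 15.1801 kJ

15.1801 kJ


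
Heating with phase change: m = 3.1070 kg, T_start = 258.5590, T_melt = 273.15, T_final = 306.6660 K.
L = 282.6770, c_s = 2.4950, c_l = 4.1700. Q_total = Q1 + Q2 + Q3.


Q1 (sensible, solid) = 3.1070 * 2.4950 * 14.5910 = 113.1089 kJ
Q2 (latent) = 3.1070 * 282.6770 = 878.2774 kJ
Q3 (sensible, liquid) = 3.1070 * 4.1700 * 33.5160 = 434.2397 kJ
Q_total = 1425.6260 kJ

1425.6260 kJ


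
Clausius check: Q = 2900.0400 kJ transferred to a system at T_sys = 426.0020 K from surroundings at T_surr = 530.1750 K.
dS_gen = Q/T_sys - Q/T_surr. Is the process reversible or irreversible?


dS_sys = 2900.0400/426.0020 = 6.8076 kJ/K
dS_surr = -2900.0400/530.1750 = -5.4700 kJ/K
dS_gen = 6.8076 - 5.4700 = 1.3376 kJ/K (irreversible)

dS_gen = 1.3376 kJ/K, irreversible


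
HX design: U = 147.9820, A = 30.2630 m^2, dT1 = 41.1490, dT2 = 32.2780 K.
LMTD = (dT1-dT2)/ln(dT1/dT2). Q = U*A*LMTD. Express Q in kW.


LMTD = 36.5342 K
Q = 147.9820 * 30.2630 * 36.5342 = 163613.8966 W = 163.6139 kW

163.6139 kW


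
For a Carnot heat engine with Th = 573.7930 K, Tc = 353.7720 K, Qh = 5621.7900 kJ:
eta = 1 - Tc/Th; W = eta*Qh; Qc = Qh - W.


eta = 1 - 353.7720/573.7930 = 0.3835
W = 0.3835 * 5621.7900 = 2155.6761 kJ
Qc = 5621.7900 - 2155.6761 = 3466.1139 kJ

eta = 38.3450%, W = 2155.6761 kJ, Qc = 3466.1139 kJ


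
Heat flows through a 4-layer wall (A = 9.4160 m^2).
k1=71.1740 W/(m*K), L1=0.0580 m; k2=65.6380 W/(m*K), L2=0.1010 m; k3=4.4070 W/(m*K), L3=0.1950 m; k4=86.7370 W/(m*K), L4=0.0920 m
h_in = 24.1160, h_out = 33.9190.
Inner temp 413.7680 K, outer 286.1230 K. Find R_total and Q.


R_conv_in = 1/(24.1160*9.4160) = 0.0044
R_1 = 0.0580/(71.1740*9.4160) = 8.6545e-05
R_2 = 0.1010/(65.6380*9.4160) = 0.0002
R_3 = 0.1950/(4.4070*9.4160) = 0.0047
R_4 = 0.0920/(86.7370*9.4160) = 0.0001
R_conv_out = 1/(33.9190*9.4160) = 0.0031
R_total = 0.0126 K/W
Q = 127.6450 / 0.0126 = 10133.2238 W

R_total = 0.0126 K/W, Q = 10133.2238 W


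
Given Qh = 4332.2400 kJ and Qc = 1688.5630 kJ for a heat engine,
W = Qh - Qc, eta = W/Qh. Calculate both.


W = 4332.2400 - 1688.5630 = 2643.6770 kJ
eta = 2643.6770 / 4332.2400 = 0.6102 = 61.0233%

W = 2643.6770 kJ, eta = 61.0233%


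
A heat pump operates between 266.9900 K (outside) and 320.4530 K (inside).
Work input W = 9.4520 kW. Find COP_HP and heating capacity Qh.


COP = 320.4530 / 53.4630 = 5.9939
Qh = 5.9939 * 9.4520 = 56.6545 kW

COP = 5.9939, Qh = 56.6545 kW


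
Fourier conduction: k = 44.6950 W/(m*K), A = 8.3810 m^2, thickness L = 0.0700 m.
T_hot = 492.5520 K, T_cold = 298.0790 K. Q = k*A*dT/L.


dT = 194.4730 K
Q = 44.6950 * 8.3810 * 194.4730 / 0.0700 = 1040677.2390 W

1040677.2390 W


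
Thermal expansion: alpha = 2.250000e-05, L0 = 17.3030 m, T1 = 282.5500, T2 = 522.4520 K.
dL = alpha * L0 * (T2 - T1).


dT = 239.9020 K
dL = 2.250000e-05 * 17.3030 * 239.9020 = 0.093398 m
L_final = 17.396398 m

dL = 0.093398 m


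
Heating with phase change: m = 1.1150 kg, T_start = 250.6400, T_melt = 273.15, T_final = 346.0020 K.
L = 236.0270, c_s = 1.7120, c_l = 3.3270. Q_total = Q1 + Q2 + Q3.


Q1 (sensible, solid) = 1.1150 * 1.7120 * 22.5100 = 42.9689 kJ
Q2 (latent) = 1.1150 * 236.0270 = 263.1701 kJ
Q3 (sensible, liquid) = 1.1150 * 3.3270 * 72.8520 = 270.2521 kJ
Q_total = 576.3911 kJ

576.3911 kJ


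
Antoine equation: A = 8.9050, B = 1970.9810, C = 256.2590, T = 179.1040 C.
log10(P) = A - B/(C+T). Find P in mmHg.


C+T = 435.3630
B/(C+T) = 4.5272
log10(P) = 8.9050 - 4.5272 = 4.3778
P = 10^4.3778 = 23866.4089 mmHg

23866.4089 mmHg


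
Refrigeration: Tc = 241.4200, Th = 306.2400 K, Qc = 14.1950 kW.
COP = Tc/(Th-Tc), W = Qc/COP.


COP = 241.4200 / 64.8200 = 3.7245
W = 14.1950 / 3.7245 = 3.8113 kW

COP = 3.7245, W = 3.8113 kW


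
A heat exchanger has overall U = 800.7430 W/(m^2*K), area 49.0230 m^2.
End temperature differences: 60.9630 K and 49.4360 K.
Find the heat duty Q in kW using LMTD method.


LMTD = 54.9983 K
Q = 800.7430 * 49.0230 * 54.9983 = 2158949.3882 W = 2158.9494 kW

2158.9494 kW


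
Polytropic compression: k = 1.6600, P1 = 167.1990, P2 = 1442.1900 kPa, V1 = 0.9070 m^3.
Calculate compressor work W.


(k-1)/k = 0.3976
(P2/P1)^exp = 2.3554
W = 2.5152 * 167.1990 * 0.9070 * (2.3554 - 1) = 516.9702 kJ

516.9702 kJ


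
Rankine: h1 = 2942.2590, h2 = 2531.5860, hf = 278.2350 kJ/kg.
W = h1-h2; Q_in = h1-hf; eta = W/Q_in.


W = 410.6730 kJ/kg
Q_in = 2664.0240 kJ/kg
eta = 0.1542 = 15.4155%

eta = 15.4155%


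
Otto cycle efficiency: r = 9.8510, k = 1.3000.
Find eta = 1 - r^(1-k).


r^(k-1) = 1.9863
eta = 1 - 1/1.9863 = 0.4966 = 49.6551%

49.6551%


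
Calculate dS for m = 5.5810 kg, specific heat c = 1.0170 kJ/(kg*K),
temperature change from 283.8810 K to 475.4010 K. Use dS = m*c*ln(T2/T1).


T2/T1 = 1.6746
ln(T2/T1) = 0.5156
dS = 5.5810 * 1.0170 * 0.5156 = 2.9265 kJ/K

2.9265 kJ/K


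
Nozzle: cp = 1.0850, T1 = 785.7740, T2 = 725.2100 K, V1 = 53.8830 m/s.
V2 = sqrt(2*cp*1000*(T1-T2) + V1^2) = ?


dT = 60.5640 K
2*cp*1000*dT = 131423.8800
V1^2 = 2903.3777
V2 = sqrt(134327.2577) = 366.5068 m/s

366.5068 m/s


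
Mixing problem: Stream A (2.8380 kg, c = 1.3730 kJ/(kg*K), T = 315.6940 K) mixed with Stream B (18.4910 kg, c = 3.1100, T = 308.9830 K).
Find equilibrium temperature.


num = 18998.8135
den = 61.4036
Tf = 309.4089 K

309.4089 K


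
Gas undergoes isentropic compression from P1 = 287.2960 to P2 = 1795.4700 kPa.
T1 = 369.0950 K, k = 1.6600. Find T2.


(k-1)/k = 0.3976
(P2/P1)^exp = 2.0722
T2 = 369.0950 * 2.0722 = 764.8211 K

764.8211 K


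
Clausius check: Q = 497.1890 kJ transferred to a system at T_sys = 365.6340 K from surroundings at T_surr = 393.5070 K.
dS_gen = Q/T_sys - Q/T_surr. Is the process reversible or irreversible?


dS_sys = 497.1890/365.6340 = 1.3598 kJ/K
dS_surr = -497.1890/393.5070 = -1.2635 kJ/K
dS_gen = 1.3598 - 1.2635 = 0.0963 kJ/K (irreversible)

dS_gen = 0.0963 kJ/K, irreversible


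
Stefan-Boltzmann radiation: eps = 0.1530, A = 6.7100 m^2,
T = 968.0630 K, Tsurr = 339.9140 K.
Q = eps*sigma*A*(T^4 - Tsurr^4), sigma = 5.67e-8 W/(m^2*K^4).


T^4 = 8.7824e+11
Tsurr^4 = 1.3350e+10
Q = 0.1530 * 5.67e-8 * 6.7100 * 8.6489e+11 = 50345.3374 W

50345.3374 W


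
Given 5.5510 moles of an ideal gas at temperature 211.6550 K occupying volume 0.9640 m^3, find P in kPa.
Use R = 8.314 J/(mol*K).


P = nRT/V = 5.5510 * 8.314 * 211.6550 / 0.9640
= 9768.0929 / 0.9640 = 10132.8764 Pa = 10.1329 kPa

10.1329 kPa


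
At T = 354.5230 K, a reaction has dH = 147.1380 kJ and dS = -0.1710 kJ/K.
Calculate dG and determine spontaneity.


T*dS = 354.5230 * -0.1710 = -60.6234 kJ
dG = 147.1380 + 60.6234 = 207.7614 kJ (non-spontaneous)

dG = 207.7614 kJ, non-spontaneous


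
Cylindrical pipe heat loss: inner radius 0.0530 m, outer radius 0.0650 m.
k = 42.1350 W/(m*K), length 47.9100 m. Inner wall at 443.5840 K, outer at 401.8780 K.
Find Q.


dT = 41.7060 K
ln(ro/ri) = 0.2041
Q = 2*pi*42.1350*47.9100*41.7060 / 0.2041 = 2591877.3876 W

2591877.3876 W


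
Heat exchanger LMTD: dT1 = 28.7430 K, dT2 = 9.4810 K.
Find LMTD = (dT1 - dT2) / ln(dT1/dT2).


dT1/dT2 = 3.0316
ln(dT1/dT2) = 1.1091
LMTD = 19.2620 / 1.1091 = 17.3672 K

17.3672 K


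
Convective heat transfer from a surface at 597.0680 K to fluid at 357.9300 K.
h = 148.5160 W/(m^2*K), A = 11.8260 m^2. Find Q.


dT = 239.1380 K
Q = 148.5160 * 11.8260 * 239.1380 = 420010.0780 W

420010.0780 W


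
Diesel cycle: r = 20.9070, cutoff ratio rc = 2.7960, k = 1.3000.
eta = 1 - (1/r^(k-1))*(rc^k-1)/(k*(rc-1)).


r^(k-1) = 2.4894
rc^k = 3.8063
eta = 0.5172 = 51.7174%

51.7174%


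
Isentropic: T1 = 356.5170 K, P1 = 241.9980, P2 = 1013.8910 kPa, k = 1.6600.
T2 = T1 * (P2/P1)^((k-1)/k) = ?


(k-1)/k = 0.3976
(P2/P1)^exp = 1.7676
T2 = 356.5170 * 1.7676 = 630.1629 K

630.1629 K


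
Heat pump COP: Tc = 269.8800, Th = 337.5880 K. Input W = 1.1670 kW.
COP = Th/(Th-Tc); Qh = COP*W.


COP = 337.5880 / 67.7080 = 4.9859
Qh = 4.9859 * 1.1670 = 5.8186 kW

COP = 4.9859, Qh = 5.8186 kW


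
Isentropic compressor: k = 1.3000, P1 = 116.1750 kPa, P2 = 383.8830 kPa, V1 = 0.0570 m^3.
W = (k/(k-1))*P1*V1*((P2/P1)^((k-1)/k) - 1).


(k-1)/k = 0.2308
(P2/P1)^exp = 1.3176
W = 4.3333 * 116.1750 * 0.0570 * (1.3176 - 1) = 9.1141 kJ

9.1141 kJ


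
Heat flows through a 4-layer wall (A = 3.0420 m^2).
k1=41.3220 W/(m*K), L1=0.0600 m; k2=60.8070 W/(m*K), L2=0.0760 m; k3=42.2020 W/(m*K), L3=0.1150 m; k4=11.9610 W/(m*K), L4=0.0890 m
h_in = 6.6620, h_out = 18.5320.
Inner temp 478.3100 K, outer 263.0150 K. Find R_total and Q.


R_conv_in = 1/(6.6620*3.0420) = 0.0493
R_1 = 0.0600/(41.3220*3.0420) = 0.0005
R_2 = 0.0760/(60.8070*3.0420) = 0.0004
R_3 = 0.1150/(42.2020*3.0420) = 0.0009
R_4 = 0.0890/(11.9610*3.0420) = 0.0024
R_conv_out = 1/(18.5320*3.0420) = 0.0177
R_total = 0.0713 K/W
Q = 215.2950 / 0.0713 = 3019.0238 W

R_total = 0.0713 K/W, Q = 3019.0238 W


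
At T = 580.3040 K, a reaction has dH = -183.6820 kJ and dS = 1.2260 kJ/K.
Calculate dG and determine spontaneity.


T*dS = 580.3040 * 1.2260 = 711.4527 kJ
dG = -183.6820 - 711.4527 = -895.1347 kJ (spontaneous)

dG = -895.1347 kJ, spontaneous


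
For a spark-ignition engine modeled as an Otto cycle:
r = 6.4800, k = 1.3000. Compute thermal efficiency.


r^(k-1) = 1.7518
eta = 1 - 1/1.7518 = 0.4291 = 42.9143%

42.9143%


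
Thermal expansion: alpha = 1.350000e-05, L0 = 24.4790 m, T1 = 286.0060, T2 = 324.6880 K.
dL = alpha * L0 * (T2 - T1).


dT = 38.6820 K
dL = 1.350000e-05 * 24.4790 * 38.6820 = 0.012783 m
L_final = 24.491783 m

dL = 0.012783 m


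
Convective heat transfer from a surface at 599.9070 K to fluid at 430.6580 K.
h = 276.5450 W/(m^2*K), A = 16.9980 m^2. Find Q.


dT = 169.2490 K
Q = 276.5450 * 16.9980 * 169.2490 = 795590.7901 W

795590.7901 W


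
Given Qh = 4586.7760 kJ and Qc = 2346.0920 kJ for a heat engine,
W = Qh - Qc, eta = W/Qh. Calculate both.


W = 4586.7760 - 2346.0920 = 2240.6840 kJ
eta = 2240.6840 / 4586.7760 = 0.4885 = 48.8510%

W = 2240.6840 kJ, eta = 48.8510%


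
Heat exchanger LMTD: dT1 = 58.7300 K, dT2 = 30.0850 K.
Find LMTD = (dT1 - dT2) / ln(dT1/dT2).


dT1/dT2 = 1.9521
ln(dT1/dT2) = 0.6689
LMTD = 28.6450 / 0.6689 = 42.8225 K

42.8225 K


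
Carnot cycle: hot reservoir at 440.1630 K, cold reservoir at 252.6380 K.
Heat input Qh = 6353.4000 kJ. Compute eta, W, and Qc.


eta = 1 - 252.6380/440.1630 = 0.4260
W = 0.4260 * 6353.4000 = 2706.7730 kJ
Qc = 6353.4000 - 2706.7730 = 3646.6270 kJ

eta = 42.6035%, W = 2706.7730 kJ, Qc = 3646.6270 kJ


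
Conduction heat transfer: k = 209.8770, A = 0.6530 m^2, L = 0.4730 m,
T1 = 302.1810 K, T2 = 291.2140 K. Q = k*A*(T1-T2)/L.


dT = 10.9670 K
Q = 209.8770 * 0.6530 * 10.9670 / 0.4730 = 3177.6403 W

3177.6403 W


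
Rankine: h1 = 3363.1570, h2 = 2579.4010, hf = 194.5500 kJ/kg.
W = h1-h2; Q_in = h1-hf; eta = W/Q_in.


W = 783.7560 kJ/kg
Q_in = 3168.6070 kJ/kg
eta = 0.2474 = 24.7350%

eta = 24.7350%


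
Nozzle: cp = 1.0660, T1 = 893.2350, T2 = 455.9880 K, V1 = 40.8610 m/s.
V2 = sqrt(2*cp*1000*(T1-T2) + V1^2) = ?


dT = 437.2470 K
2*cp*1000*dT = 932210.6040
V1^2 = 1669.6213
V2 = sqrt(933880.2253) = 966.3748 m/s

966.3748 m/s


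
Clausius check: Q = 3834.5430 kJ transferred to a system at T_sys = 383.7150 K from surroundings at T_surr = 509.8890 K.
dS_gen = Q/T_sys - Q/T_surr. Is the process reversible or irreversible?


dS_sys = 3834.5430/383.7150 = 9.9932 kJ/K
dS_surr = -3834.5430/509.8890 = -7.5203 kJ/K
dS_gen = 9.9932 - 7.5203 = 2.4729 kJ/K (irreversible)

dS_gen = 2.4729 kJ/K, irreversible


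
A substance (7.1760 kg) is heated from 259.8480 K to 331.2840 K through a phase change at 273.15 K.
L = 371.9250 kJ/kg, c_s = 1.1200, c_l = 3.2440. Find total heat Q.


Q1 (sensible, solid) = 7.1760 * 1.1200 * 13.3020 = 106.9098 kJ
Q2 (latent) = 7.1760 * 371.9250 = 2668.9338 kJ
Q3 (sensible, liquid) = 7.1760 * 3.2440 * 58.1340 = 1353.2981 kJ
Q_total = 4129.1417 kJ

4129.1417 kJ


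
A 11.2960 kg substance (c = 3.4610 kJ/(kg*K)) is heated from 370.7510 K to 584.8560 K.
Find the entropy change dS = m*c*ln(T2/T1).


T2/T1 = 1.5775
ln(T2/T1) = 0.4558
dS = 11.2960 * 3.4610 * 0.4558 = 17.8211 kJ/K

17.8211 kJ/K


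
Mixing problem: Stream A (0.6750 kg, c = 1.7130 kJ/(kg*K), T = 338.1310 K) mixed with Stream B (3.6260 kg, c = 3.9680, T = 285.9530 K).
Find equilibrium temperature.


num = 4505.2550
den = 15.5442
Tf = 289.8343 K

289.8343 K


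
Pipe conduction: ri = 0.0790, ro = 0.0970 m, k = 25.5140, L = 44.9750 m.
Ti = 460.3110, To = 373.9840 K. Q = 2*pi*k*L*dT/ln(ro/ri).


dT = 86.3270 K
ln(ro/ri) = 0.2053
Q = 2*pi*25.5140*44.9750*86.3270 / 0.2053 = 3032252.0731 W

3032252.0731 W


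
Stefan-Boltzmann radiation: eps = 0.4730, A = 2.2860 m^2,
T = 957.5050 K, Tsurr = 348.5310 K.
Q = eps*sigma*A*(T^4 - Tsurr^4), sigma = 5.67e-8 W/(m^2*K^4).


T^4 = 8.4055e+11
Tsurr^4 = 1.4756e+10
Q = 0.4730 * 5.67e-8 * 2.2860 * 8.2580e+11 = 50628.2439 W

50628.2439 W


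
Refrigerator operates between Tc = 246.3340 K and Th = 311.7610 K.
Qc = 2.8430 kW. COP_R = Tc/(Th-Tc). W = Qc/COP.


COP = 246.3340 / 65.4270 = 3.7650
W = 2.8430 / 3.7650 = 0.7551 kW

COP = 3.7650, W = 0.7551 kW


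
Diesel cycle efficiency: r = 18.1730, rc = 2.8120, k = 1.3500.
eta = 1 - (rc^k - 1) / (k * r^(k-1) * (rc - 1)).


r^(k-1) = 2.7593
rc^k = 4.0380
eta = 0.5499 = 54.9907%

54.9907%


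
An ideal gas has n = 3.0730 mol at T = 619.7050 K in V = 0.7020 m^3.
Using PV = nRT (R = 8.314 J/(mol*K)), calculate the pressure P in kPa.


P = nRT/V = 3.0730 * 8.314 * 619.7050 / 0.7020
= 15832.7947 / 0.7020 = 22553.8386 Pa = 22.5538 kPa

22.5538 kPa


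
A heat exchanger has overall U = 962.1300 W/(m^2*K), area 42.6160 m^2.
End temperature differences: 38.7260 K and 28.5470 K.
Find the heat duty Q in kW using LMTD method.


LMTD = 33.3782 K
Q = 962.1300 * 42.6160 * 33.3782 = 1368578.1152 W = 1368.5781 kW

1368.5781 kW


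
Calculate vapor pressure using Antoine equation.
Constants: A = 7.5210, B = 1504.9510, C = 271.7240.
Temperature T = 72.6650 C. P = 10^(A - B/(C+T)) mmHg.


C+T = 344.3890
B/(C+T) = 4.3699
log10(P) = 7.5210 - 4.3699 = 3.1511
P = 10^3.1511 = 1416.0677 mmHg

1416.0677 mmHg


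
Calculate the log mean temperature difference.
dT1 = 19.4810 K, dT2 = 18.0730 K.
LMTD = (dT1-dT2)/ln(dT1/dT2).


dT1/dT2 = 1.0779
ln(dT1/dT2) = 0.0750
LMTD = 1.4080 / 0.0750 = 18.7682 K

18.7682 K


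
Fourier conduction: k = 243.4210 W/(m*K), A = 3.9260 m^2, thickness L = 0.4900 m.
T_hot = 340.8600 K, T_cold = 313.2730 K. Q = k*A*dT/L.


dT = 27.5870 K
Q = 243.4210 * 3.9260 * 27.5870 / 0.4900 = 53804.2686 W

53804.2686 W


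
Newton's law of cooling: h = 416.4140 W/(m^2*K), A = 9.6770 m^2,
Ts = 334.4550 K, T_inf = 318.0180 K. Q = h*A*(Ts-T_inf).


dT = 16.4370 K
Q = 416.4140 * 9.6770 * 16.4370 = 66235.1644 W

66235.1644 W


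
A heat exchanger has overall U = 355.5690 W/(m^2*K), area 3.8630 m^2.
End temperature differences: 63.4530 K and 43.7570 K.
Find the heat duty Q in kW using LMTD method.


LMTD = 52.9964 K
Q = 355.5690 * 3.8630 * 52.9964 = 72793.8988 W = 72.7939 kW

72.7939 kW


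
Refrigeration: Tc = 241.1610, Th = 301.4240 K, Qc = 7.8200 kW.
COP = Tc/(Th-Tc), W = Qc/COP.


COP = 241.1610 / 60.2630 = 4.0018
W = 7.8200 / 4.0018 = 1.9541 kW

COP = 4.0018, W = 1.9541 kW


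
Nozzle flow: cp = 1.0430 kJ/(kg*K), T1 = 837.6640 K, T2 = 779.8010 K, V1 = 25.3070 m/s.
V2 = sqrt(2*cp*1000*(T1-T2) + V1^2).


dT = 57.8630 K
2*cp*1000*dT = 120702.2180
V1^2 = 640.4442
V2 = sqrt(121342.6622) = 348.3427 m/s

348.3427 m/s


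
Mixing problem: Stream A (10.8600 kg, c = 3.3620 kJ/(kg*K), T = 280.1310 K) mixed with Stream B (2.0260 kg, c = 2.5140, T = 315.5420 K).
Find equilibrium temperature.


num = 11835.1228
den = 41.6047
Tf = 284.4661 K

284.4661 K


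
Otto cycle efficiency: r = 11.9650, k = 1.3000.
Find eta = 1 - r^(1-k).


r^(k-1) = 2.1056
eta = 1 - 1/2.1056 = 0.5251 = 52.5074%

52.5074%


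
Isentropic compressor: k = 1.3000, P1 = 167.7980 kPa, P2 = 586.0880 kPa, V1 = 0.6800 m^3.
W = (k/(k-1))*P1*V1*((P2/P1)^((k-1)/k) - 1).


(k-1)/k = 0.2308
(P2/P1)^exp = 1.3346
W = 4.3333 * 167.7980 * 0.6800 * (1.3346 - 1) = 165.4370 kJ

165.4370 kJ


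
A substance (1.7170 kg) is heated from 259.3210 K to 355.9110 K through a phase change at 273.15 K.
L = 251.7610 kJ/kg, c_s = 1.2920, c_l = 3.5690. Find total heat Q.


Q1 (sensible, solid) = 1.7170 * 1.2920 * 13.8290 = 30.6778 kJ
Q2 (latent) = 1.7170 * 251.7610 = 432.2736 kJ
Q3 (sensible, liquid) = 1.7170 * 3.5690 * 82.7610 = 507.1572 kJ
Q_total = 970.1086 kJ

970.1086 kJ


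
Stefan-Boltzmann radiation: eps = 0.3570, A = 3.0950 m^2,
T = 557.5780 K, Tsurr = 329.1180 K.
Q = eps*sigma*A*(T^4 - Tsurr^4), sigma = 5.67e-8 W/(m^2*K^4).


T^4 = 9.6655e+10
Tsurr^4 = 1.1733e+10
Q = 0.3570 * 5.67e-8 * 3.0950 * 8.4922e+10 = 5320.2303 W

5320.2303 W
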